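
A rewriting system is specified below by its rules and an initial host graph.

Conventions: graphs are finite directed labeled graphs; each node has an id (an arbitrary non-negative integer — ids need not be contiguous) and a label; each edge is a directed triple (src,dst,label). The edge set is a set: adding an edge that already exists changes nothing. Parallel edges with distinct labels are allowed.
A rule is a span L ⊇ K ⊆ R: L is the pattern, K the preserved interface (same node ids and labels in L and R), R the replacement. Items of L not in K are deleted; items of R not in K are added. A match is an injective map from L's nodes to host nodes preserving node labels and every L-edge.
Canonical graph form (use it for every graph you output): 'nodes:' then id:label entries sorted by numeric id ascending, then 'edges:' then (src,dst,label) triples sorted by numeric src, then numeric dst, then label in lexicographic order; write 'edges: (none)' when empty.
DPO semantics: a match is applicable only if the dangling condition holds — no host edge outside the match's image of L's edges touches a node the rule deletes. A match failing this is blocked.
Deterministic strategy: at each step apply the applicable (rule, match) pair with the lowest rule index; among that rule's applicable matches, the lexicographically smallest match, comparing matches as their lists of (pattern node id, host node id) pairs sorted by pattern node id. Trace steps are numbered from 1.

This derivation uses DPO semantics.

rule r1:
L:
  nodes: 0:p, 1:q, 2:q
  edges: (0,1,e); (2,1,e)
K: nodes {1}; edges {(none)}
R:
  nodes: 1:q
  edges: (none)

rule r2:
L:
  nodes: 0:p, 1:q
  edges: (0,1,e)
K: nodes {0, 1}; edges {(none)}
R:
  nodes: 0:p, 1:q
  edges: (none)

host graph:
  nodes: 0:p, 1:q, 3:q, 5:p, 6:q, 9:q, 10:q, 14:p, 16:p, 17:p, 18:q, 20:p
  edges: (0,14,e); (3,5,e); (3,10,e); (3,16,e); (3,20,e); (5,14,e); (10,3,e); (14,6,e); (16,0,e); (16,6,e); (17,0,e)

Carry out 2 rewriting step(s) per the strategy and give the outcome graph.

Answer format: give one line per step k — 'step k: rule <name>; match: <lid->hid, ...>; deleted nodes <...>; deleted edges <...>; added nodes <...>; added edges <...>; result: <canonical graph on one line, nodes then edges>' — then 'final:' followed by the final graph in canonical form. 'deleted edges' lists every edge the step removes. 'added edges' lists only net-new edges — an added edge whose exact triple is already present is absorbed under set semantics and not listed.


step 1: rule r2; match: 0->14, 1->6; deleted nodes (none); deleted edges (14,6,e); added nodes (none); added edges (none); result: nodes: 0:p, 1:q, 3:q, 5:p, 6:q, 9:q, 10:q, 14:p, 16:p, 17:p, 18:q, 20:p edges: (0,14,e); (3,5,e); (3,10,e); (3,16,e); (3,20,e); (5,14,e); (10,3,e); (16,0,e); (16,6,e); (17,0,e)
step 2: rule r2; match: 0->16, 1->6; deleted nodes (none); deleted edges (16,6,e); added nodes (none); added edges (none); result: nodes: 0:p, 1:q, 3:q, 5:p, 6:q, 9:q, 10:q, 14:p, 16:p, 17:p, 18:q, 20:p edges: (0,14,e); (3,5,e); (3,10,e); (3,16,e); (3,20,e); (5,14,e); (10,3,e); (16,0,e); (17,0,e)
final:
nodes: 0:p, 1:q, 3:q, 5:p, 6:q, 9:q, 10:q, 14:p, 16:p, 17:p, 18:q, 20:p
edges: (0,14,e); (3,5,e); (3,10,e); (3,16,e); (3,20,e); (5,14,e); (10,3,e); (16,0,e); (17,0,e)


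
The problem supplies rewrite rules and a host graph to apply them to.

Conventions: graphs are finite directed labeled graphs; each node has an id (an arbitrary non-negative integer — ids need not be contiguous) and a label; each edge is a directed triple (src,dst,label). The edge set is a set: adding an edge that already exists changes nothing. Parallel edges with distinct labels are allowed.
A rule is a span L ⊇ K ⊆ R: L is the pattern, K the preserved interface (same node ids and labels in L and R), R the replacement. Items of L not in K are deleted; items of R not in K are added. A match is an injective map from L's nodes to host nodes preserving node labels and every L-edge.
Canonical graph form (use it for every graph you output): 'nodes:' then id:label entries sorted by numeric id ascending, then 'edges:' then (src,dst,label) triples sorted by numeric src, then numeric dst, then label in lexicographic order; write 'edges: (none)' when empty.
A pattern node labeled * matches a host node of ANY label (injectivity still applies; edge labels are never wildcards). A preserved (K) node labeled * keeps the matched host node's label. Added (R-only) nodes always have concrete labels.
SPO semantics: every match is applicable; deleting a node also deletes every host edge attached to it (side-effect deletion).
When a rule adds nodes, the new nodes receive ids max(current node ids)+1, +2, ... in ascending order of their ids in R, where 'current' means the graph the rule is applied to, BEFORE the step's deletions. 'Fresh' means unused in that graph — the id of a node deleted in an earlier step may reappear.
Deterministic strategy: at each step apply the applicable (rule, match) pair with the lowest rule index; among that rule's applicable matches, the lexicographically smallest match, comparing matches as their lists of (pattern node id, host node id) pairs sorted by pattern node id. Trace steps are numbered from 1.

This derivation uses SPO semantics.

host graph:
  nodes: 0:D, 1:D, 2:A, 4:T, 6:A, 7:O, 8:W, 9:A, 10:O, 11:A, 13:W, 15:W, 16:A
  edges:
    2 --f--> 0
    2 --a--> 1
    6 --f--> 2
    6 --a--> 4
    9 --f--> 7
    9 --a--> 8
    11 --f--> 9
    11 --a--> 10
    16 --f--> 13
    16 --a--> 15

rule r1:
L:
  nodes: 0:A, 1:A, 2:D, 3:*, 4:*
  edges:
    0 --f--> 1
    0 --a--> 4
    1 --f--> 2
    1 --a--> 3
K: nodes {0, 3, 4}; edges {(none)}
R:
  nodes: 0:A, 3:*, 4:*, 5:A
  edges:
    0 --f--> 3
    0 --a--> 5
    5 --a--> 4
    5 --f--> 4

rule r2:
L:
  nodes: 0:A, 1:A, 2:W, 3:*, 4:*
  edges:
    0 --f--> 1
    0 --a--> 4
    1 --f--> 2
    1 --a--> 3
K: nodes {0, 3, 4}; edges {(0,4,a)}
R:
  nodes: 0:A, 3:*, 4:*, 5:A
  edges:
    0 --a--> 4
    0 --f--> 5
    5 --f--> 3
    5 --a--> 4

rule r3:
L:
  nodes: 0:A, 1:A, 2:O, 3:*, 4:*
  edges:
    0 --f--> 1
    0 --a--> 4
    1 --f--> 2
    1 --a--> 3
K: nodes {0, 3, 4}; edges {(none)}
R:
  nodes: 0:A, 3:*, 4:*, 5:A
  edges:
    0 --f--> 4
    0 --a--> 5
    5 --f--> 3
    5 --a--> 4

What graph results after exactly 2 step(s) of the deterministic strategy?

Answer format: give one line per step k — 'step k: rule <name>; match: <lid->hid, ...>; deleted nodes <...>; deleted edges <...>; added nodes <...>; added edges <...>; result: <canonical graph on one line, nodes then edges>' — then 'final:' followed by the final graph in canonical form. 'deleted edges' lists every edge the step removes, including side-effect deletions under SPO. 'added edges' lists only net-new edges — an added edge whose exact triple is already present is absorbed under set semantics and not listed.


step 1: rule r1; match: 0->6, 1->2, 2->0, 3->1, 4->4; deleted nodes 0, 2; deleted edges (2,0,f); (2,1,a); (6,2,f); (6,4,a); added nodes 17; added edges (6,1,f); (6,17,a); (17,4,a); (17,4,f); result: nodes: 1:D, 4:T, 6:A, 7:O, 8:W, 9:A, 10:O, 11:A, 13:W, 15:W, 16:A, 17:A edges: (6,1,f); (6,17,a); (9,7,f); (9,8,a); (11,9,f); (11,10,a); (16,13,f); (16,15,a); (17,4,a); (17,4,f)
step 2: rule r3; match: 0->11, 1->9, 2->7, 3->8, 4->10; deleted nodes 7, 9; deleted edges (9,7,f); (9,8,a); (11,9,f); (11,10,a); added nodes 18; added edges (11,10,f); (11,18,a); (18,8,f); (18,10,a); result: nodes: 1:D, 4:T, 6:A, 8:W, 10:O, 11:A, 13:W, 15:W, 16:A, 17:A, 18:A edges: (6,1,f); (6,17,a); (11,10,f); (11,18,a); (16,13,f); (16,15,a); (17,4,a); (17,4,f); (18,8,f); (18,10,a)
final:
nodes: 1:D, 4:T, 6:A, 8:W, 10:O, 11:A, 13:W, 15:W, 16:A, 17:A, 18:A
edges: (6,1,f); (6,17,a); (11,10,f); (11,18,a); (16,13,f); (16,15,a); (17,4,a); (17,4,f); (18,8,f); (18,10,a)


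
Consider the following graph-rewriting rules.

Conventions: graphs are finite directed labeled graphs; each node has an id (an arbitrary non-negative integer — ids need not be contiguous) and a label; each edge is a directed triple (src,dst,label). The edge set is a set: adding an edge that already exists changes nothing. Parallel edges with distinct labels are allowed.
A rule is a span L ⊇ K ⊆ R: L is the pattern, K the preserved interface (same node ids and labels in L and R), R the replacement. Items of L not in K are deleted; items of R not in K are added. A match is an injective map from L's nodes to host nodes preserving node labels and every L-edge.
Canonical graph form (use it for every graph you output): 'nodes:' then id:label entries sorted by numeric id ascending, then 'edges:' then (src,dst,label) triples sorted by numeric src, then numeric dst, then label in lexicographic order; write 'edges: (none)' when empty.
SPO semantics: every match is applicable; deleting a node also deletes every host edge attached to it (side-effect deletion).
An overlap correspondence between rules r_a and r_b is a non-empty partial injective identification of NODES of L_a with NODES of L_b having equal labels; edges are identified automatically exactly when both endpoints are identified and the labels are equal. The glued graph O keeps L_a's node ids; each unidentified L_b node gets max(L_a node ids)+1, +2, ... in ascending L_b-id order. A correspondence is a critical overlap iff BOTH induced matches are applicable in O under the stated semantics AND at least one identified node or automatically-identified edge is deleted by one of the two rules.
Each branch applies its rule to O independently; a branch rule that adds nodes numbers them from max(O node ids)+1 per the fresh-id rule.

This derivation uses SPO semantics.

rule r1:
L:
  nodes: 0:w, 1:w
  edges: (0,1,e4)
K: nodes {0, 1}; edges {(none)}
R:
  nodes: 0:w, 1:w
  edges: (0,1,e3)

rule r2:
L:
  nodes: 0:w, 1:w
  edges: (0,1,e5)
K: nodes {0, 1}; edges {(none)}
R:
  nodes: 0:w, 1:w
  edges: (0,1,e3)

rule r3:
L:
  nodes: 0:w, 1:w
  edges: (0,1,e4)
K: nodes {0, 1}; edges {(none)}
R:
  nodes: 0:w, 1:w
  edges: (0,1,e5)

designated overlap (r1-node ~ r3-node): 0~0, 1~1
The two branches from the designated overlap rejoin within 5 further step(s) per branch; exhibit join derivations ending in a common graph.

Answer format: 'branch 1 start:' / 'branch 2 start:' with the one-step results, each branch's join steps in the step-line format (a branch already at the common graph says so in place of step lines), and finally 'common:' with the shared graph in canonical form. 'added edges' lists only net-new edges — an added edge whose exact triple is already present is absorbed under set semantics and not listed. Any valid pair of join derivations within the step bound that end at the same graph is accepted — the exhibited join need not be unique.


branch 1 start:
nodes: 0:w, 1:w
edges: (0,1,e3)
branch 2 start:
nodes: 0:w, 1:w
edges: (0,1,e5)
branch 1: already at the common graph (0 steps)
branch 2 step 1: rule r2; match: 0->0, 1->1; deleted nodes (none); deleted edges (0,1,e5); added nodes (none); added edges (0,1,e3); result: nodes: 0:w, 1:w edges: (0,1,e3)
common:
nodes: 0:w, 1:w
edges: (0,1,e3)


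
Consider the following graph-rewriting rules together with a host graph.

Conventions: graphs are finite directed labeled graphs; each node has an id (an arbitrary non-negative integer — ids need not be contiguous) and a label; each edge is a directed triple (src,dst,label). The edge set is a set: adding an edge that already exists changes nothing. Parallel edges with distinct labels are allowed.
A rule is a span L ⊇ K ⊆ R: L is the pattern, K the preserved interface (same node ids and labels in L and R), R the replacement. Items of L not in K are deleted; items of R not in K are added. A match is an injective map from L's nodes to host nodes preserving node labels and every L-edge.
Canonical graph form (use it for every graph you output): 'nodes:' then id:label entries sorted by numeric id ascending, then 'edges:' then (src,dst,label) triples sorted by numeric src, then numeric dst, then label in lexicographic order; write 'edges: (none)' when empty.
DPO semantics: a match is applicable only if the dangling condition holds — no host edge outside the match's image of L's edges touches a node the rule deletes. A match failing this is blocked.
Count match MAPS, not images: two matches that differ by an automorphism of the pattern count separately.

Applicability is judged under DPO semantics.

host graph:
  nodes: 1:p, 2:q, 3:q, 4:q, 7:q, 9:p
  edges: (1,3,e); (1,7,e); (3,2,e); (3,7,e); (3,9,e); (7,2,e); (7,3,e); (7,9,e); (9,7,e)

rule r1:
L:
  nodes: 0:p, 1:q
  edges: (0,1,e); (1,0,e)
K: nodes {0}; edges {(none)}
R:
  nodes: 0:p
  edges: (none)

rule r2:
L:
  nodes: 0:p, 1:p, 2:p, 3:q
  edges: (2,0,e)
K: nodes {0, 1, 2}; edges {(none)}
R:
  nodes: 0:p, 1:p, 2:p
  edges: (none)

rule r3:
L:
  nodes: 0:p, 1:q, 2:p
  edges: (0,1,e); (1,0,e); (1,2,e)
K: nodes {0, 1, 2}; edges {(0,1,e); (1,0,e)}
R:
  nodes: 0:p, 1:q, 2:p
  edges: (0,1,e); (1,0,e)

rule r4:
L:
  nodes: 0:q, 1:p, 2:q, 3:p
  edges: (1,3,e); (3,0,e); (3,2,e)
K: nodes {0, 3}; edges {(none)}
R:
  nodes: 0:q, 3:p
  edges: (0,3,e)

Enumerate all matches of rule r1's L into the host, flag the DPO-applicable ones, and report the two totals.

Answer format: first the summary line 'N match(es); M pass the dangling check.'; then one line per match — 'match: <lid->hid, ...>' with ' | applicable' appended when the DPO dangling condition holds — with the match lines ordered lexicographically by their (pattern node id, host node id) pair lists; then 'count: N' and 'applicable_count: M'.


1 match(es); 0 pass the dangling check.
match: 0->9, 1->7
count: 1
applicable_count: 0


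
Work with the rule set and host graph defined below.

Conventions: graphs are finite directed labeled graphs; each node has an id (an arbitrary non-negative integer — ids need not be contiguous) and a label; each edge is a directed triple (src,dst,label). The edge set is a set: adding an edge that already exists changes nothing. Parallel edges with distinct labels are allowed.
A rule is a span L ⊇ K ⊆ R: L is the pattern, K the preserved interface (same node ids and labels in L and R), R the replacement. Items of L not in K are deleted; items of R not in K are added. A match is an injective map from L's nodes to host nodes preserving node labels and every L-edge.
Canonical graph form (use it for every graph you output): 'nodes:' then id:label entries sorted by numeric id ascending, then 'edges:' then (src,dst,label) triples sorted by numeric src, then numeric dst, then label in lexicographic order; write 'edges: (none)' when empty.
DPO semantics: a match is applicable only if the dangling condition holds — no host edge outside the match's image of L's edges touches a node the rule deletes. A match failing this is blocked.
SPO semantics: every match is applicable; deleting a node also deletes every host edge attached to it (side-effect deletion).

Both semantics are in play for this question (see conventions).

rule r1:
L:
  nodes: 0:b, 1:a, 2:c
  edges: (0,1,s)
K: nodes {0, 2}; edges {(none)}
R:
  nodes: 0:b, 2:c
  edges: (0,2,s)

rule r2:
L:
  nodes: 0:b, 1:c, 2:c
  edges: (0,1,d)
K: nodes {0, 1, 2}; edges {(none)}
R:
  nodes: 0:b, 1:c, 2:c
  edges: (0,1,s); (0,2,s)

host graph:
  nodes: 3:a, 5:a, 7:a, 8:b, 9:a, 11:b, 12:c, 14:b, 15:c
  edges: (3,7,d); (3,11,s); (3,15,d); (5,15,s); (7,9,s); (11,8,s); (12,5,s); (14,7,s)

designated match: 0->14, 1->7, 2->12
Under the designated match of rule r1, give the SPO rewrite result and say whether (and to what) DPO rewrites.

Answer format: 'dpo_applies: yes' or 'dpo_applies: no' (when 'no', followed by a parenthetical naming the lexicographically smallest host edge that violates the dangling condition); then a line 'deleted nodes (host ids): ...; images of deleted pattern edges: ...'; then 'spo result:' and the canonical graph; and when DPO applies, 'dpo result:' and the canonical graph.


dpo_applies: no
(the rule deletes node 7, which keeps host edge (3,7,d) outside the match image — the dangling condition fails, DPO blocks; SPO proceeds and side-deletes such edges)
deleted nodes (host ids): 7; images of deleted pattern edges: (14,7,s)
spo result:
nodes: 3:a, 5:a, 8:b, 9:a, 11:b, 12:c, 14:b, 15:c
edges: (3,11,s); (3,15,d); (5,15,s); (11,8,s); (12,5,s); (14,12,s)


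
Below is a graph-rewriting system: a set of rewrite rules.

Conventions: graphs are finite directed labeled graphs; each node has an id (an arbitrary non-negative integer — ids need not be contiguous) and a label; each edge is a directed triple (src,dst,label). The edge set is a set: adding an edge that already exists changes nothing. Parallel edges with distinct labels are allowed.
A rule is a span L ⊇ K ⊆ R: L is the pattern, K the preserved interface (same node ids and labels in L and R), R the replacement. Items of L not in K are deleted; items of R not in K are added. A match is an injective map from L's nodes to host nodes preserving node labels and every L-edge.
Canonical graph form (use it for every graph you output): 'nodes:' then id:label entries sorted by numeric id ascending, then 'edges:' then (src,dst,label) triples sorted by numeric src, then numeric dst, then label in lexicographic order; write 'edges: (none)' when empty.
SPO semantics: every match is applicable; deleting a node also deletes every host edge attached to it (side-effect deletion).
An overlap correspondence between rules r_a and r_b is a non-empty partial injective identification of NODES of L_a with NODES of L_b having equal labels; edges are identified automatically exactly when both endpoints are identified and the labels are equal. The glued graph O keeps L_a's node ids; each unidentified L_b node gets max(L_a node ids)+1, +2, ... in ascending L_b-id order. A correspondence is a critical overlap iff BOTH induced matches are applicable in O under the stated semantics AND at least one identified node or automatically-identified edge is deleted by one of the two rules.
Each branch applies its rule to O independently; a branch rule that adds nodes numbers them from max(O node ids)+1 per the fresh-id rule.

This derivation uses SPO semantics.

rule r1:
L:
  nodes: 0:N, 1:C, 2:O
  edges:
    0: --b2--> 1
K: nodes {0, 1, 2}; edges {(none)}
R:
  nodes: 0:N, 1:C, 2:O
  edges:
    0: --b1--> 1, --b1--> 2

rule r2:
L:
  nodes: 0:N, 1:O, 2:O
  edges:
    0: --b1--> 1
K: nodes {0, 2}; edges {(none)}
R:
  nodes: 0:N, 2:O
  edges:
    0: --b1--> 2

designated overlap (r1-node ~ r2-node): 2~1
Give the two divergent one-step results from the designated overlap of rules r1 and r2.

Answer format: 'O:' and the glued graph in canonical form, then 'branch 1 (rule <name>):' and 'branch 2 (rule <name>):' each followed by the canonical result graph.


O:
nodes: 0:N, 1:C, 2:O, 3:N, 4:O
edges: (0,1,b2); (3,2,b1)
branch 1 (rule r1):
nodes: 0:N, 1:C, 2:O, 3:N, 4:O
edges: (0,1,b1); (0,2,b1); (3,2,b1)
branch 2 (rule r2):
nodes: 0:N, 1:C, 3:N, 4:O
edges: (0,1,b2); (3,4,b1)


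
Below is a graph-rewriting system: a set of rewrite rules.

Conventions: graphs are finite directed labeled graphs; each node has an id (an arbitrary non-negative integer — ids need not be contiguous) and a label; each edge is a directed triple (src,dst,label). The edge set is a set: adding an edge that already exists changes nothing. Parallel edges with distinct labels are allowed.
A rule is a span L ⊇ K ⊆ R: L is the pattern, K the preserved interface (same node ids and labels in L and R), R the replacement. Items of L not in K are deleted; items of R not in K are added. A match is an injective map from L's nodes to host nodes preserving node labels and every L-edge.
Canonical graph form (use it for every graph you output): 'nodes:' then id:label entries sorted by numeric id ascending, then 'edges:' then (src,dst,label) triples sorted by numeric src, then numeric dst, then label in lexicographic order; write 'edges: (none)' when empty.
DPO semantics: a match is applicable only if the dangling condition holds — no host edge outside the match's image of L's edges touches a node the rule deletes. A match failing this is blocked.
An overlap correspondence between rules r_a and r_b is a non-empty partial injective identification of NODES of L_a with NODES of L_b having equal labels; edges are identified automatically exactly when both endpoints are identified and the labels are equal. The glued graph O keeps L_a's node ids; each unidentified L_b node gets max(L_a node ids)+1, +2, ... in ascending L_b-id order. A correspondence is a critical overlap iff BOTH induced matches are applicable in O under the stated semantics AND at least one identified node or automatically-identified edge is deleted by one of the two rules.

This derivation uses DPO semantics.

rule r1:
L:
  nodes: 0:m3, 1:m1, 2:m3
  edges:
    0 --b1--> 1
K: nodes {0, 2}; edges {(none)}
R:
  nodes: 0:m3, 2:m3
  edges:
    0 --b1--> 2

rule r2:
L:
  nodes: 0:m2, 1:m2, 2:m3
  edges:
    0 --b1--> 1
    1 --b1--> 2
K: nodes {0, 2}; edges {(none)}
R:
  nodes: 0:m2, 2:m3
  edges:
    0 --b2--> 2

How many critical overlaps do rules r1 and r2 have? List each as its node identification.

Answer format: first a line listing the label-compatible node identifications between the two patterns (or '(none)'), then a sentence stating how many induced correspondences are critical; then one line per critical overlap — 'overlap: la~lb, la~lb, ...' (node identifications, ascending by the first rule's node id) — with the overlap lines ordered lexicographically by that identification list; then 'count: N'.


label-compatible node identifications between L(r1) and L(r2): 0~2, 2~2
0 of the induced correspondences are critical overlaps of r1 and r2.
count: 0


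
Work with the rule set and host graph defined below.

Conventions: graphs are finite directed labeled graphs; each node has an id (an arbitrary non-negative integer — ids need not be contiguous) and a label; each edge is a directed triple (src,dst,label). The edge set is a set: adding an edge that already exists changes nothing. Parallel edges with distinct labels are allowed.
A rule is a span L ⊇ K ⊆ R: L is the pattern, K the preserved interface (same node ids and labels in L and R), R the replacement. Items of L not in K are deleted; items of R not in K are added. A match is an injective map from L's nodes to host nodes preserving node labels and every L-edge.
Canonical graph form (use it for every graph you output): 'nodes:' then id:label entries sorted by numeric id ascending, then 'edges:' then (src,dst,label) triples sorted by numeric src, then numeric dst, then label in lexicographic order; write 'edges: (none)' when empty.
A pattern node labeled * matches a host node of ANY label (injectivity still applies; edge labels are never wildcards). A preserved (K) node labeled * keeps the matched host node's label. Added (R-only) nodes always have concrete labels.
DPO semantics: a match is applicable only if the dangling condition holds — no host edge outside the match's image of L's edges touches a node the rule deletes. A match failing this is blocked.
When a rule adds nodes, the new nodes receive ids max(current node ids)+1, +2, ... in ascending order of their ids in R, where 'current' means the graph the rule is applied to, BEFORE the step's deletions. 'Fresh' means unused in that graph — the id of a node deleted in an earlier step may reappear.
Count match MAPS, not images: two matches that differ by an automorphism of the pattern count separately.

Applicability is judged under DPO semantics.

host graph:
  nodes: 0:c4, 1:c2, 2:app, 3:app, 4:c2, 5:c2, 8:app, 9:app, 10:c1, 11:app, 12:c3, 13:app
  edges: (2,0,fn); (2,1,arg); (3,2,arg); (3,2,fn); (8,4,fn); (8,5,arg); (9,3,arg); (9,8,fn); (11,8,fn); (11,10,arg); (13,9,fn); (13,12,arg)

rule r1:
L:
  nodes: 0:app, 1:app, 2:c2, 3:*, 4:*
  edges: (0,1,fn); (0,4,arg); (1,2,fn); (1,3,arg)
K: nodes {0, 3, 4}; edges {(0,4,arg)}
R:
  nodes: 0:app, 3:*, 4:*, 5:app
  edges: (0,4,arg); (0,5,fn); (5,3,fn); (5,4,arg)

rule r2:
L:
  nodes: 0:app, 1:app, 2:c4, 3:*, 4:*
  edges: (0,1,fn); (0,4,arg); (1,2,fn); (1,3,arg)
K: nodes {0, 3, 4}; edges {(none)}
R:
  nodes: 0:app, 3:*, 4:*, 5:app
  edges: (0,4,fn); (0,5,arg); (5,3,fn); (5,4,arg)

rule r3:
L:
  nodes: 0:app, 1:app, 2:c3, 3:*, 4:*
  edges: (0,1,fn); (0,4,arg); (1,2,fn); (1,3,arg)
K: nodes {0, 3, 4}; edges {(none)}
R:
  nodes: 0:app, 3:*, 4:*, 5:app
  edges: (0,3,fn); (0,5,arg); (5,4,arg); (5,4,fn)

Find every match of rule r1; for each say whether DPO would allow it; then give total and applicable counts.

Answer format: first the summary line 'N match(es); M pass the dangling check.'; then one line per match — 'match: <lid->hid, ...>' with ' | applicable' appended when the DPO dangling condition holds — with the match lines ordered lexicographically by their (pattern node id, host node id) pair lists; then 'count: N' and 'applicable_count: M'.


2 match(es); 0 pass the dangling check.
match: 0->9, 1->8, 2->4, 3->5, 4->3
match: 0->11, 1->8, 2->4, 3->5, 4->10
count: 2
applicable_count: 0


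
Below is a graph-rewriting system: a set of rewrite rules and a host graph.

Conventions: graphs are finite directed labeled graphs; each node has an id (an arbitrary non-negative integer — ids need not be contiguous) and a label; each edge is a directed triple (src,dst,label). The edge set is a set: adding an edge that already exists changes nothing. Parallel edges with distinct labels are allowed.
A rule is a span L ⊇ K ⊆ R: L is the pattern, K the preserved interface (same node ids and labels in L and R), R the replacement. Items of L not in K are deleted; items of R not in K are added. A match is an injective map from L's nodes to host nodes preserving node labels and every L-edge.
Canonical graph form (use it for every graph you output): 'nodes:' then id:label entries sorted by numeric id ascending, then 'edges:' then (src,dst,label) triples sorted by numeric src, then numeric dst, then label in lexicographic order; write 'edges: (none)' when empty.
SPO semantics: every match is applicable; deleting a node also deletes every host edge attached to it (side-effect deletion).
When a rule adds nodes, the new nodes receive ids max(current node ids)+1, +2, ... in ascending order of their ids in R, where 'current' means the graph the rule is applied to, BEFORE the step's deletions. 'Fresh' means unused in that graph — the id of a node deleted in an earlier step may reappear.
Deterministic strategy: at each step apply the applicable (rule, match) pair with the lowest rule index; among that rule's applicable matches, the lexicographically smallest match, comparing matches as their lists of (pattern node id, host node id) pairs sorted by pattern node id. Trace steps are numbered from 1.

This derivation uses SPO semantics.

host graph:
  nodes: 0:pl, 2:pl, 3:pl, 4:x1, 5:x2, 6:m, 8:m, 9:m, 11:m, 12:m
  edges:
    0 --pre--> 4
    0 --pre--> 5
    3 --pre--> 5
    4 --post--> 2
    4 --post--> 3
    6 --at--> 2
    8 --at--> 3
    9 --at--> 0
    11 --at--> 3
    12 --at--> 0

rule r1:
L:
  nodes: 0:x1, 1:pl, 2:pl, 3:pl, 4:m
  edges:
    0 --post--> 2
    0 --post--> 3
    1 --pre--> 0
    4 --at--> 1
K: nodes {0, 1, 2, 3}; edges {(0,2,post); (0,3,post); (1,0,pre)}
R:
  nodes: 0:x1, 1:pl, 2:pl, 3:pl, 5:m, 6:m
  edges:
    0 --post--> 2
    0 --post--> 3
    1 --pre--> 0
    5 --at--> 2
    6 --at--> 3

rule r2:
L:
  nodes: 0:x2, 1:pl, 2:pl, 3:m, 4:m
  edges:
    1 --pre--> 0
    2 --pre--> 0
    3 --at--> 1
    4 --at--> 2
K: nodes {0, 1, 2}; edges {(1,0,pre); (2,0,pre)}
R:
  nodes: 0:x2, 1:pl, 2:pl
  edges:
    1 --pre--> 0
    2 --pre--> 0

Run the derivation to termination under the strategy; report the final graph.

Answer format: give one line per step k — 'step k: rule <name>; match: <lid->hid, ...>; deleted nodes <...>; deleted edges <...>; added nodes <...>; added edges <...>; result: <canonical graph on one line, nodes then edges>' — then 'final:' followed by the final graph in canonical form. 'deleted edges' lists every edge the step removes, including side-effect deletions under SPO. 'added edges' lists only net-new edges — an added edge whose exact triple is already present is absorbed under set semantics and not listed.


step 1: rule r1; match: 0->4, 1->0, 2->2, 3->3, 4->9; deleted nodes 9; deleted edges (9,0,at); added nodes 13, 14; added edges (13,2,at); (14,3,at); result: nodes: 0:pl, 2:pl, 3:pl, 4:x1, 5:x2, 6:m, 8:m, 11:m, 12:m, 13:m, 14:m edges: (0,4,pre); (0,5,pre); (3,5,pre); (4,2,post); (4,3,post); (6,2,at); (8,3,at); (11,3,at); (12,0,at); (13,2,at); (14,3,at)
step 2: rule r1; match: 0->4, 1->0, 2->2, 3->3, 4->12; deleted nodes 12; deleted edges (12,0,at); added nodes 15, 16; added edges (15,2,at); (16,3,at); result: nodes: 0:pl, 2:pl, 3:pl, 4:x1, 5:x2, 6:m, 8:m, 11:m, 13:m, 14:m, 15:m, 16:m edges: (0,4,pre); (0,5,pre); (3,5,pre); (4,2,post); (4,3,post); (6,2,at); (8,3,at); (11,3,at); (13,2,at); (14,3,at); (15,2,at); (16,3,at)
final:
nodes: 0:pl, 2:pl, 3:pl, 4:x1, 5:x2, 6:m, 8:m, 11:m, 13:m, 14:m, 15:m, 16:m
edges: (0,4,pre); (0,5,pre); (3,5,pre); (4,2,post); (4,3,post); (6,2,at); (8,3,at); (11,3,at); (13,2,at); (14,3,at); (15,2,at); (16,3,at)


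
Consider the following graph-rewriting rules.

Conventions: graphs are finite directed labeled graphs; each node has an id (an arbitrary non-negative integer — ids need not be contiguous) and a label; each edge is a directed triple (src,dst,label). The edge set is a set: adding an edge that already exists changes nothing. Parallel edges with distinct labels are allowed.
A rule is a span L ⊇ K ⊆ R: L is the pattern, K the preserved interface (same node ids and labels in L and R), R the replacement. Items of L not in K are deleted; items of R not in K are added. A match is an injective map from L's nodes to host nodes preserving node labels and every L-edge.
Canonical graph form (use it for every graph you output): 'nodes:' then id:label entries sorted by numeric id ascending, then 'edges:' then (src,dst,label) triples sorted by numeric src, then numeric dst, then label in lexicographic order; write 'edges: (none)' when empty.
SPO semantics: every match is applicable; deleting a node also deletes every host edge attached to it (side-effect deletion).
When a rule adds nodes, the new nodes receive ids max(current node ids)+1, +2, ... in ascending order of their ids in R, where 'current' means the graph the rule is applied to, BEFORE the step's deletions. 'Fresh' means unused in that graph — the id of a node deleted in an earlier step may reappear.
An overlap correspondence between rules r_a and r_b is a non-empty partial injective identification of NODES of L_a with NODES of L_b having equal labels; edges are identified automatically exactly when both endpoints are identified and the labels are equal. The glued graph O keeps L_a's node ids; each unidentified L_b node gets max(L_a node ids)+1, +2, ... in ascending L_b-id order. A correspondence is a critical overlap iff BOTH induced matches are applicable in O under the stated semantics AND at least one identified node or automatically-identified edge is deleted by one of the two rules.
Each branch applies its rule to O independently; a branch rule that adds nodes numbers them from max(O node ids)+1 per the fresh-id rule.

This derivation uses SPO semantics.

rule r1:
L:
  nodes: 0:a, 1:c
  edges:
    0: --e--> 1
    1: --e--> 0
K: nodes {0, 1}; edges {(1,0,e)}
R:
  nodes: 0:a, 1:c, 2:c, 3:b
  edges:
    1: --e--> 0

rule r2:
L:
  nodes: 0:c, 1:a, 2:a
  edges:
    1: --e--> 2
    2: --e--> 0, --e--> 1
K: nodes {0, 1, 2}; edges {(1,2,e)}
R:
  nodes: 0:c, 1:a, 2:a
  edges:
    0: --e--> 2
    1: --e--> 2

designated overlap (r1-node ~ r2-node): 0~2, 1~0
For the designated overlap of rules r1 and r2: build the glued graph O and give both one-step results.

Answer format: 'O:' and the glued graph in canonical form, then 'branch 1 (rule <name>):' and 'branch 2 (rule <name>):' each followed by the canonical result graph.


O:
nodes: 0:a, 1:c, 2:a
edges: (0,1,e); (0,2,e); (1,0,e); (2,0,e)
branch 1 (rule r1):
nodes: 0:a, 1:c, 2:a, 3:c, 4:b
edges: (0,2,e); (1,0,e); (2,0,e)
branch 2 (rule r2):
nodes: 0:a, 1:c, 2:a
edges: (1,0,e); (2,0,e)


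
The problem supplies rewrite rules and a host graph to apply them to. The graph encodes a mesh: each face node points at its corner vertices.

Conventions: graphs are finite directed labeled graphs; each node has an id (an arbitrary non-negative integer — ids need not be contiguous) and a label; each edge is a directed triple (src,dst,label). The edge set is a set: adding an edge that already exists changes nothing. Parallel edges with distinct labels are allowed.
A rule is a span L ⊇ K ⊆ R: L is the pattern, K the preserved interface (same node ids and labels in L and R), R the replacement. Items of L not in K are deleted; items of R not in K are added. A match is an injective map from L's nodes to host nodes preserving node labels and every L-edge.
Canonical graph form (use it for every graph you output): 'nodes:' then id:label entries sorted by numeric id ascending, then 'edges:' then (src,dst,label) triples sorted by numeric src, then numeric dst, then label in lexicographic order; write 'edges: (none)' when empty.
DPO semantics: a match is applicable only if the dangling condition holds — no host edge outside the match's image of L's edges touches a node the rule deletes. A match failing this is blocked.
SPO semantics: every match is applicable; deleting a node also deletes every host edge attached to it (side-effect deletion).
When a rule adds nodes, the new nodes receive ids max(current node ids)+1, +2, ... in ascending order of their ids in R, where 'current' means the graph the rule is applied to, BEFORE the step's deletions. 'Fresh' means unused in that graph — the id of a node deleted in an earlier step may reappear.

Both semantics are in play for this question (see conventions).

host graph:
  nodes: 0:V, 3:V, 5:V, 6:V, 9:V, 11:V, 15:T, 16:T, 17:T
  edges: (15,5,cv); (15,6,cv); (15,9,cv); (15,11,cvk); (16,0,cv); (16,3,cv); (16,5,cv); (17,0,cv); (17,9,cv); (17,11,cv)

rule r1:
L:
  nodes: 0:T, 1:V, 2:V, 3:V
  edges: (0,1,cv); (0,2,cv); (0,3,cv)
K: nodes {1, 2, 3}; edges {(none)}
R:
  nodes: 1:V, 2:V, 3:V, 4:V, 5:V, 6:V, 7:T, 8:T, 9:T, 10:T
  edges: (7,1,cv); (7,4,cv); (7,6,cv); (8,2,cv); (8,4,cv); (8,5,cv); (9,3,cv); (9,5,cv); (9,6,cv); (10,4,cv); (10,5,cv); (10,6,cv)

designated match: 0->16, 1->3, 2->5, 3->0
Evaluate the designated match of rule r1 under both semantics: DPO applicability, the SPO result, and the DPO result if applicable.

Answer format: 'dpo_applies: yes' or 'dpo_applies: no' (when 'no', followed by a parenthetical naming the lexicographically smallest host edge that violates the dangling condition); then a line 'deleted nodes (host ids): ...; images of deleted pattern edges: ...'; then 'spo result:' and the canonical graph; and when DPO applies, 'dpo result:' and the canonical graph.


dpo_applies: yes
deleted nodes (host ids): 16; images of deleted pattern edges: (16,0,cv); (16,3,cv); (16,5,cv)
spo result:
nodes: 0:V, 3:V, 5:V, 6:V, 9:V, 11:V, 15:T, 17:T, 18:V, 19:V, 20:V, 21:T, 22:T, 23:T, 24:T
edges: (15,5,cv); (15,6,cv); (15,9,cv); (15,11,cvk); (17,0,cv); (17,9,cv); (17,11,cv); (21,3,cv); (21,18,cv); (21,20,cv); (22,5,cv); (22,18,cv); (22,19,cv); (23,0,cv); (23,19,cv); (23,20,cv); (24,18,cv); (24,19,cv); (24,20,cv)
dpo result:
nodes: 0:V, 3:V, 5:V, 6:V, 9:V, 11:V, 15:T, 17:T, 18:V, 19:V, 20:V, 21:T, 22:T, 23:T, 24:T
edges: (15,5,cv); (15,6,cv); (15,9,cv); (15,11,cvk); (17,0,cv); (17,9,cv); (17,11,cv); (21,3,cv); (21,18,cv); (21,20,cv); (22,5,cv); (22,18,cv); (22,19,cv); (23,0,cv); (23,19,cv); (23,20,cv); (24,18,cv); (24,19,cv); (24,20,cv)


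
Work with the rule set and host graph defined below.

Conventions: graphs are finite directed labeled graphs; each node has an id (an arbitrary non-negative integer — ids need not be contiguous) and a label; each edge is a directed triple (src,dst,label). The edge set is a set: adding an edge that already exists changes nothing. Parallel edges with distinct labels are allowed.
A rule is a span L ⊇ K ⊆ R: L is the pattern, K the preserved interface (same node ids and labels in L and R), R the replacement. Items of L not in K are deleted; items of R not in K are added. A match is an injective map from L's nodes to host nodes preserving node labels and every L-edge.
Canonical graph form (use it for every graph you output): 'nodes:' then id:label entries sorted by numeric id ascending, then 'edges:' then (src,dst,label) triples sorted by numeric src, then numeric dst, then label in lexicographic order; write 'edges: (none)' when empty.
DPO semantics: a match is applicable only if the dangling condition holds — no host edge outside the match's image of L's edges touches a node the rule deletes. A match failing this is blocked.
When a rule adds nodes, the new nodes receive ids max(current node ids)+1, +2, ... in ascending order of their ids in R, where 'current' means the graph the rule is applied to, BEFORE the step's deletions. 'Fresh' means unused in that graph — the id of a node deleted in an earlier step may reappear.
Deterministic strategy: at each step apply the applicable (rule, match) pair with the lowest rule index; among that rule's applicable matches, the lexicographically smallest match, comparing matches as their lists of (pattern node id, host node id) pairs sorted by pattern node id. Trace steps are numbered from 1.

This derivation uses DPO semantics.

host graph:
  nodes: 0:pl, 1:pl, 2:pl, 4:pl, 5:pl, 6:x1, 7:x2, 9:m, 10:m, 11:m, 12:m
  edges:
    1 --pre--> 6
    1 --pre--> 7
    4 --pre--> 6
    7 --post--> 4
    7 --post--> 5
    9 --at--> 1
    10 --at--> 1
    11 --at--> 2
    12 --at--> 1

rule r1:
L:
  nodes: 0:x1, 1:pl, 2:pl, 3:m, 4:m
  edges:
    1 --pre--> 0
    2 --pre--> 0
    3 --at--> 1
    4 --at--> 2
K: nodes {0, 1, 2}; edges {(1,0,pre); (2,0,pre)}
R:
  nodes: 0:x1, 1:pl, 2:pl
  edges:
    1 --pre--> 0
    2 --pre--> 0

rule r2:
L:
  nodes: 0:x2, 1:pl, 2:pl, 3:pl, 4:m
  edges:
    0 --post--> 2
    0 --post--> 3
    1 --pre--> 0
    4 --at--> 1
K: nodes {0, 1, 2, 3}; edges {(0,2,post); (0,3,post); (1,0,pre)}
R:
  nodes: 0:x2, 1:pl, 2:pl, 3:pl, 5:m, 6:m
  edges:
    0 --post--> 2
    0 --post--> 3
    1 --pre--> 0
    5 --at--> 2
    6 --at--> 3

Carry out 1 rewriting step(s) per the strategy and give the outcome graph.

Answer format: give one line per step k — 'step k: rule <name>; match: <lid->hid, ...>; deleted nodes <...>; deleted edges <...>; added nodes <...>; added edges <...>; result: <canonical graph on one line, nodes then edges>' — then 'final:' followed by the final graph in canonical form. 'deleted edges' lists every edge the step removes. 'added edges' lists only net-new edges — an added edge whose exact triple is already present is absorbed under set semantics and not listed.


step 1: rule r2; match: 0->7, 1->1, 2->4, 3->5, 4->9; deleted nodes 9; deleted edges (9,1,at); added nodes 13, 14; added edges (13,4,at); (14,5,at); result: nodes: 0:pl, 1:pl, 2:pl, 4:pl, 5:pl, 6:x1, 7:x2, 10:m, 11:m, 12:m, 13:m, 14:m edges: (1,6,pre); (1,7,pre); (4,6,pre); (7,4,post); (7,5,post); (10,1,at); (11,2,at); (12,1,at); (13,4,at); (14,5,at)
final:
nodes: 0:pl, 1:pl, 2:pl, 4:pl, 5:pl, 6:x1, 7:x2, 10:m, 11:m, 12:m, 13:m, 14:m
edges: (1,6,pre); (1,7,pre); (4,6,pre); (7,4,post); (7,5,post); (10,1,at); (11,2,at); (12,1,at); (13,4,at); (14,5,at)


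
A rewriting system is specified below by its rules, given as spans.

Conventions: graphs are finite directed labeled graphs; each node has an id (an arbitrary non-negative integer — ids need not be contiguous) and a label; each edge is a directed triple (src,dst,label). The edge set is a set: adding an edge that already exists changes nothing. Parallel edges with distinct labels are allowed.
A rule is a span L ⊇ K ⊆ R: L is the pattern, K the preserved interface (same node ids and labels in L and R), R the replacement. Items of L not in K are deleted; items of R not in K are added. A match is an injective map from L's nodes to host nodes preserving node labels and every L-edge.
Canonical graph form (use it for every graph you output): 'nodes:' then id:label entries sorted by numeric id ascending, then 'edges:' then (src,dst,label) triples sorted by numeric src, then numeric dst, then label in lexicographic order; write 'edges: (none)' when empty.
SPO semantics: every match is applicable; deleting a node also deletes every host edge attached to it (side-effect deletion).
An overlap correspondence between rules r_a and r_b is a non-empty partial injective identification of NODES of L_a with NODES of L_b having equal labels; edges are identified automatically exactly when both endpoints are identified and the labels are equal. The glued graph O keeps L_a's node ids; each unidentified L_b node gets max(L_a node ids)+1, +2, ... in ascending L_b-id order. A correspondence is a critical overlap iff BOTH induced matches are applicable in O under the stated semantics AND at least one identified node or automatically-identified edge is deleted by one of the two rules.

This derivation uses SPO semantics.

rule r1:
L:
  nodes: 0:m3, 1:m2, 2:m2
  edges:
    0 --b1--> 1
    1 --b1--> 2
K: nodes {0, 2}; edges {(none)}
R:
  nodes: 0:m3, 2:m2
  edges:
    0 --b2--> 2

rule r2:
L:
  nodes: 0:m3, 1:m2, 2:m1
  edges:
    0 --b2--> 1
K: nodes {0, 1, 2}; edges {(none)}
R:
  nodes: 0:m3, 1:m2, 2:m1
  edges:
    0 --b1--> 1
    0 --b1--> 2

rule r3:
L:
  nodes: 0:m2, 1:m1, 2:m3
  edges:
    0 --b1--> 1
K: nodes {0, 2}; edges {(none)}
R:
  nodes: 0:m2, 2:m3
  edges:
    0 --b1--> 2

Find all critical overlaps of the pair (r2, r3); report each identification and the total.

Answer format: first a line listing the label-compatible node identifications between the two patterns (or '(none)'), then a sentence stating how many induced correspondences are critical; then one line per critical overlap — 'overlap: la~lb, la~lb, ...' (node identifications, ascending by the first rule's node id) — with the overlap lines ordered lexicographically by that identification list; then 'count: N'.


label-compatible node identifications between L(r2) and L(r3): 0~2, 1~0, 2~1
4 of the induced correspondences are critical overlaps of r2 and r3.
overlap: 0~2, 1~0, 2~1
overlap: 0~2, 2~1
overlap: 1~0, 2~1
overlap: 2~1
count: 4
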